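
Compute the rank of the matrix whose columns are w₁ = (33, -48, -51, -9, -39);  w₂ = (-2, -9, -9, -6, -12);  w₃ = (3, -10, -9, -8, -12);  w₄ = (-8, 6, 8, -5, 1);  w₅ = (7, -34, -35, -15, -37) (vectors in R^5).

3

Put the 5×5 matrix [w₁|w₂|w₃|w₄|w₅] into echelon form.
The echelon form has 3 nonzero rows, so the rank is 3.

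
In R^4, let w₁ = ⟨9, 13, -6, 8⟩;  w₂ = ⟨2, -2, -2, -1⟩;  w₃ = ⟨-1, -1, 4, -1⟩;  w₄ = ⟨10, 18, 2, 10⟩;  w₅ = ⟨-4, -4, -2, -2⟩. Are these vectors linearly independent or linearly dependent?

There are 5 vectors in a 4-dimensional space, so they cannot be linearly independent.

linearly dependent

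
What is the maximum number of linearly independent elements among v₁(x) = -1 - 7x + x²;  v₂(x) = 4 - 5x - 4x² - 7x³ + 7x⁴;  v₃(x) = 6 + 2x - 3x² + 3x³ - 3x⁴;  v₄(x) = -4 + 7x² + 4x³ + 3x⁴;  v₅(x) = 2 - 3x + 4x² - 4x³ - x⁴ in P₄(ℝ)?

5

Use coordinates relative to {1, x, …, x⁴}.
Apply Gaussian elimination to the matrix whose rows are v₁, v₂, v₃, v₄, v₅.
Exactly 5 pivots survive; hence the rank is 5.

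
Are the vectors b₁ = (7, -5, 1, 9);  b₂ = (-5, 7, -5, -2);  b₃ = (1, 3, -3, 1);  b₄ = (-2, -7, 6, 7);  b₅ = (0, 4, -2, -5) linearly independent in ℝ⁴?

linearly dependent

There are 5 vectors in a 4-dimensional space, so they cannot be linearly independent.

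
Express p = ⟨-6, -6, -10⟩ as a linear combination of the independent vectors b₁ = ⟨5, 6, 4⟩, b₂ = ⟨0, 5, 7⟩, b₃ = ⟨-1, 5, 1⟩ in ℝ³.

Since b₁, b₂, b₃ are independent, the coefficients expressing p are uniquely determined by a linear system.
Row-reducing the augmented matrix gives the unique coefficients (α₁, α₂, α₃) = (-1, -1, 1).

p = -b₁ - b₂ + b₃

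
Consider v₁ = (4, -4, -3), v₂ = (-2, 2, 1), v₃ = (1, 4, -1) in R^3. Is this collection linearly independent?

The matrix [v₁|v₂|v₃] has determinant 10.
A nonzero determinant means the columns are linearly independent.

linearly independent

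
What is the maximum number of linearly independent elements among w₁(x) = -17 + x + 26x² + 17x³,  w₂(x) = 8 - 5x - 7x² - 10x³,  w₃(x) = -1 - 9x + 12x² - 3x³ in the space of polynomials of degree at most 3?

Pass to coordinate vectors with respect to the basis {1, x, …, x³}.
Put the 4×3 matrix [w₁|w₂|w₃] into echelon form.
Exactly 2 pivots survive; hence the rank is 2.

2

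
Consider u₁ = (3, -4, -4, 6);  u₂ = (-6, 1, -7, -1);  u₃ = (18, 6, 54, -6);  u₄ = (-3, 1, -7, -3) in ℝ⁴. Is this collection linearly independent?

Form the 4×4 matrix with these as columns; its determinant is 0.
A zero determinant means the columns are linearly dependent.

linearly dependent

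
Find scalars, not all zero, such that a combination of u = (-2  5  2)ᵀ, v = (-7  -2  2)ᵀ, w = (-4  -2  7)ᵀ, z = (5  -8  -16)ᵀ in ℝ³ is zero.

2u - v + 2w + z = 0

Solve the homogeneous system with u, v, w, z as columns by row-reducing the coefficient matrix.
The free variable yields coefficients (2, -1, 2, 1) (any nonzero multiple also works).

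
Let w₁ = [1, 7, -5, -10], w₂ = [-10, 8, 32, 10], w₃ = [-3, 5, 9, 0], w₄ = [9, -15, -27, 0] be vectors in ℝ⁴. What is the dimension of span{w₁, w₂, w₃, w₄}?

Form the matrix with w₁, w₂, w₃, w₄ as columns and reduce.
Reduction leaves 2 leading entries, giving rank 2.

dim = 2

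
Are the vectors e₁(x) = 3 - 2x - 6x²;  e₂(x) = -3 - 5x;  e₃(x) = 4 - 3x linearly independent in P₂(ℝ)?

linearly independent

Write each element as a coordinate vector in ℝ³ using {1, x, x²}.
The matrix [e₁|e₂|e₃] has determinant -174.
A nonzero determinant means the columns are linearly independent.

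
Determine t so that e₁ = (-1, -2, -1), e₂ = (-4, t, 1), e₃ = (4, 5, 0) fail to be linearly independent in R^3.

t = -17/4

The set is linearly dependent precisely when det[e₁; e₂; e₃] = 0.
The determinant works out to 4*t + 17.
Setting this to zero gives t = -17/4.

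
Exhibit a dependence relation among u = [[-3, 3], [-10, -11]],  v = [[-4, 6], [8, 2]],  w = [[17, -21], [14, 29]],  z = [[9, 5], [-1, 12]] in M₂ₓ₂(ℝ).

3u + 2v + w = 0

Take coordinates with respect to {E₁₁, E₁₂, E₂₁, E₂₂}.
Write the vectors as columns of a matrix and find a nonzero vector in its null space.
A generator of the null space is (3, 2, 1, 0).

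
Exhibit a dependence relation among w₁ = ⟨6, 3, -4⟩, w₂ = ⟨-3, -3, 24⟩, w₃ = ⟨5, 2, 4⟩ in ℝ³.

3w₁ + w₂ - 3w₃ = 0

Row-reduce the matrix with w₁, w₂, w₃ as columns; the null space gives the coefficients.
One solution (up to scaling) is (3, 1, -3).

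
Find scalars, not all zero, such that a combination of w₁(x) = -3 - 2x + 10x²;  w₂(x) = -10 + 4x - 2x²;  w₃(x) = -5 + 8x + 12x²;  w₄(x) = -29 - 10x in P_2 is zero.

3w₁ + 3w₂ - 2w₃ - w₄ = 0

Pass to coordinate vectors relative to the basis {1, x, x²}.
Solve the homogeneous system with w₁, w₂, w₃, w₄ as columns by row-reducing the coefficient matrix.
A generator of the null space is (3, 3, -2, -1).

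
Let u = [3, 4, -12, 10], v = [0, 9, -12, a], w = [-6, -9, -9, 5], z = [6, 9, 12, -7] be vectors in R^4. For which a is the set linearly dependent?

a = -19

The vectors are dependent exactly when the determinant of the matrix with rows u, v, w, z vanishes.
Expanding, det = -9*a - 171.
This vanishes exactly when a = -19.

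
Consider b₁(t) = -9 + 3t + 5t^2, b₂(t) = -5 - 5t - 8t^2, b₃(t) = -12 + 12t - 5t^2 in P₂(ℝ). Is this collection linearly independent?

linearly independent

Write each element as a coordinate vector in ℝ³ using {1, t, t^2}.
The matrix [b₁|b₂|b₃] has determinant -1476.
A nonzero determinant means the columns are linearly independent.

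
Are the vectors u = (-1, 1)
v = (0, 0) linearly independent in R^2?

linearly dependent

One of the vectors is the zero vector, so the set is linearly dependent.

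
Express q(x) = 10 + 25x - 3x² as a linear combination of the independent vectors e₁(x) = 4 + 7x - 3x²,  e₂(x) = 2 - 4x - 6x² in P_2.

Work in coordinates with respect to the standard basis {1, x, x²}.
Write q = α₁e₁ + α₂e₂ and equate components.
Back-substitution yields (α₁, α₂) = (3, -1).

q = 3e₁ - e₂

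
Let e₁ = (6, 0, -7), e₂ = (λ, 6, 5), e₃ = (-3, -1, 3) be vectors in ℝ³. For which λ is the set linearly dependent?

λ = -12/7

Dependence holds iff the 3×3 matrix [e₁ e₂ e₃] is singular.
The determinant works out to 7*λ + 12.
Setting this to zero gives λ = -12/7.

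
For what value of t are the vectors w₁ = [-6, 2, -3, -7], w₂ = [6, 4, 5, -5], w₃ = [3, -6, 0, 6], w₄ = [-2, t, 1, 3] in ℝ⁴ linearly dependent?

t = 8

Place the vectors as rows of a 4×4 matrix; dependence ⇔ determinant zero.
Expanding, det = 78*t - 624.
This vanishes exactly when t = 8.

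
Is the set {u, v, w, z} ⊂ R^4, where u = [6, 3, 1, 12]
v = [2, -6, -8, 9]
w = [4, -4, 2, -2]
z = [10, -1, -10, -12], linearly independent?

The matrix [u|v|w|z] has determinant 15632.
A nonzero determinant means the columns are linearly independent.

linearly independent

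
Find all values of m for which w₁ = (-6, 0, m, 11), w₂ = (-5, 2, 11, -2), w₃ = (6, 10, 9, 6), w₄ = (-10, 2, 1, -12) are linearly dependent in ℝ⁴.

m = 42

Place the vectors as rows of a 4×4 matrix; dependence ⇔ determinant zero.
Expanding, det = 460*m - 19320.
Solving 460*m - 19320 = 0 yields m = 42.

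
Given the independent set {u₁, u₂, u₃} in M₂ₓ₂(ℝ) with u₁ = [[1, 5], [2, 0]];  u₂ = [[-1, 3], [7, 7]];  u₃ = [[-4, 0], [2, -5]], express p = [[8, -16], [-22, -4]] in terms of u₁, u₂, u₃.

Identify each element with its coordinate vector in ℝ⁴ via {E₁₁, E₁₂, E₂₁, E₂₂}.
Solve the system with u₁, u₂, u₃ as columns and p as the right-hand side.
Back-substitution yields (c₁, c₂, c₃) = (-2, -2, -2).

p = -2u₁ - 2u₂ - 2u₃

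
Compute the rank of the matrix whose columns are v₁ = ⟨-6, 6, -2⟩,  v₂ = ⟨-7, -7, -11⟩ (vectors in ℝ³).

Row-reduce the 2×3 matrix with these as rows.
Exactly 2 pivots survive; hence the rank is 2.

rank 2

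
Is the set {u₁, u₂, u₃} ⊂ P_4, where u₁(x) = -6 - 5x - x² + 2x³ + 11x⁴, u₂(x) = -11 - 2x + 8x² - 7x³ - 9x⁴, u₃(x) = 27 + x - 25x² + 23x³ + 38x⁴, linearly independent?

linearly dependent

Write each element as a coordinate vector in ℝ⁵ using {1, x, …, x⁴}.
Row-reduce the matrix whose columns are u₁, u₂, u₃.
The reduction yields 2 nonzero rows, so the rank is 2.
Since rank 2 < 3, the set is linearly dependent.
Indeed u₁ - 3u₂ - u₃ = 0.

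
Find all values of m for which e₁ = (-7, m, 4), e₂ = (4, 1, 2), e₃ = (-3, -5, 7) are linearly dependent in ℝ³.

The set is linearly dependent precisely when det[e₁; e₂; e₃] = 0.
Cofactor expansion gives det = -34*m - 187.
Setting this to zero gives m = -11/2.

m = -11/2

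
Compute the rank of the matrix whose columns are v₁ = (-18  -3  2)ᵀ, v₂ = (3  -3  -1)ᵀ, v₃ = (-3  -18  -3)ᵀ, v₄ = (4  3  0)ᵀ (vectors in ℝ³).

2

Apply Gaussian elimination to the matrix whose rows are v₁, v₂, v₃, v₄.
The echelon form has 2 nonzero rows, so the rank is 2.
(With 4 elements in a 3-dimensional space the rank is at most 3.)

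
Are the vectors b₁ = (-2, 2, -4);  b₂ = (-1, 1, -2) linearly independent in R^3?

One vector is a scalar multiple of another, so the set is dependent.

linearly dependent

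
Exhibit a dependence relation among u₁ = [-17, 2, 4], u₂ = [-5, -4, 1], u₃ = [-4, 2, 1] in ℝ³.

u₁ - u₂ - 3u₃ = 0

Set up α₁u₁ + … + α₃u₃ = 0 and solve the homogeneous system.
The free variable yields coefficients (1, -1, -3) (any nonzero multiple also works).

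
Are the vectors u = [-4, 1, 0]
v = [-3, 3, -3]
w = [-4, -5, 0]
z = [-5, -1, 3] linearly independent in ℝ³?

linearly dependent

There are 4 vectors in a 3-dimensional space, so they cannot be linearly independent.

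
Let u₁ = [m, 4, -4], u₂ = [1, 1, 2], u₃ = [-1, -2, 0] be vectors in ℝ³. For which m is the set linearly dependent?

Place the vectors as rows of a 3×3 matrix; dependence ⇔ determinant zero.
Cofactor expansion gives det = 4*m - 4.
This vanishes exactly when m = 1.

m = 1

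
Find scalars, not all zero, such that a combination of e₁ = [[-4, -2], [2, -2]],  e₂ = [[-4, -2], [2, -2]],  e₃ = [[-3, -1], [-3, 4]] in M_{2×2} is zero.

e₁ - e₂ = 0

Pass to coordinate vectors relative to the basis {E₁₁, E₁₂, E₂₁, E₂₂}.
Write the vectors as columns of a matrix and find a nonzero vector in its null space.
One solution (up to scaling) is (1, -1, 0).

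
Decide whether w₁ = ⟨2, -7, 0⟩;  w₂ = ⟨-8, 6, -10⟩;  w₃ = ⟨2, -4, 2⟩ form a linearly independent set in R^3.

linearly independent

Place the vectors as rows of a 3×3 matrix and reduce to echelon form.
The reduction yields 3 nonzero rows, so the rank is 3.
Since rank = 3 (the number of vectors), the set is linearly independent.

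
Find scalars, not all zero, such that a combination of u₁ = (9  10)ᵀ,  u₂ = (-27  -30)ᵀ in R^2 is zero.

3u₁ + u₂ = 0

Write the vectors as columns of a matrix and find a nonzero vector in its null space.
A generator of the null space is (3, 1).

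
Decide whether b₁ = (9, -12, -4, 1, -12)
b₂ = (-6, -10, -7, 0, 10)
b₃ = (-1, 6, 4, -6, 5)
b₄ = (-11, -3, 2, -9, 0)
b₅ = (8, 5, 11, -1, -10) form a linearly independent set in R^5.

linearly independent

Row-reduce the matrix whose columns are b₁, b₂, b₃, b₄, b₅.
The reduction yields 5 nonzero rows, so the rank is 5.
Since rank = 5 (the number of vectors), the set is linearly independent.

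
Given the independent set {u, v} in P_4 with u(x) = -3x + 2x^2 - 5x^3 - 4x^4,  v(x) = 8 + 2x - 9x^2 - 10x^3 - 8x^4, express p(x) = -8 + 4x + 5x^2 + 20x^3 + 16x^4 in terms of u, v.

Take coordinate vectors relative to {1, x, …, x^4}.
Solve the system with u, v as columns and p as the right-hand side.
Back-substitution yields (a₁, a₂) = (-2, -1).

p = -2u - v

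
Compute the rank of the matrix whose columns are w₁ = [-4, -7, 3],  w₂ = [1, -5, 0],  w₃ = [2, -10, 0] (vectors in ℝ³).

rank 2

Put the 3×3 matrix [w₁|w₂|w₃] into echelon form.
Exactly 2 pivots survive; hence the rank is 2.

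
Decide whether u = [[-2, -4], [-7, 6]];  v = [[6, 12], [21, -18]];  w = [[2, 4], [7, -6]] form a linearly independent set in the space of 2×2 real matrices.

Take coordinates with respect to the standard basis {E₁₁, E₁₂, E₂₁, E₂₂}.
Row-reduce the matrix whose columns are u, v, w.
The reduction yields 1 nonzero row, so the rank is 1.
Since rank 1 < 3, the set is linearly dependent.

linearly dependent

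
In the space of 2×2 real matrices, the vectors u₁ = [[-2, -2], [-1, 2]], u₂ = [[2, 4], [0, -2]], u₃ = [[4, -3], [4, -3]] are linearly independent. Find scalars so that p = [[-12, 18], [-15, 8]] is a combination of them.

Work in coordinates with respect to the standard basis {E₁₁, E₁₂, E₂₁, E₂₂}.
Write p = a₁u₁ + … + a₃u₃ and equate components.
Row-reducing the augmented matrix gives the unique coefficients (a₁, a₂, a₃) = (-1, 1, -4).

p = -u₁ + u₂ - 4u₃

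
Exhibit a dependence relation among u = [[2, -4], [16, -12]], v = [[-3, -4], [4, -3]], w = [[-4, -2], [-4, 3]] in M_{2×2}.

u - 2v + 2w = 0

Pass to coordinate vectors relative to the basis {E₁₁, E₁₂, E₂₁, E₂₂}.
Set up α₁u + … + α₃w = 0 and solve the homogeneous system.
A generator of the null space is (1, -2, 2).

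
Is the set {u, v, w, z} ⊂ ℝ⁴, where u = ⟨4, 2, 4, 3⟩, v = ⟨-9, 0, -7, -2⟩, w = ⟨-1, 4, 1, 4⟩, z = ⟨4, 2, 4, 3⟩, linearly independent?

linearly dependent

Two of the vectors are equal, giving an immediate dependence.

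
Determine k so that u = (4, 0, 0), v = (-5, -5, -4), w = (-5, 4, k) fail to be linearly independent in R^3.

k = 16/5

Place the vectors as rows of a 3×3 matrix; dependence ⇔ determinant zero.
The determinant works out to 64 - 20*k.
This vanishes exactly when k = 16/5.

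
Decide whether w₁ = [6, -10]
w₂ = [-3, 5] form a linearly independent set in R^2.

linearly dependent

Form the 2×2 matrix with these as columns; its determinant is 0.
A zero determinant means the columns are linearly dependent.
Indeed w₁ + 2w₂ = 0.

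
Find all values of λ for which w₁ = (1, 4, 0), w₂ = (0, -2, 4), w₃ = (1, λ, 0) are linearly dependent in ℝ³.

Place the vectors as rows of a 3×3 matrix; dependence ⇔ determinant zero.
Expanding, det = 16 - 4*λ.
Solving 16 - 4*λ = 0 yields λ = 4.

λ = 4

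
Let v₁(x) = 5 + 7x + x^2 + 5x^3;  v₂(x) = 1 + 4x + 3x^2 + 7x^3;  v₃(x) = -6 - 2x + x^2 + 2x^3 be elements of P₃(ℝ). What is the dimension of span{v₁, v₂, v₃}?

dim = 3

Represent each element by its coordinate vector in ℝ⁴.
Row-reduce the 3×4 matrix with these as rows.
The echelon form has 3 nonzero rows, so the rank is 3.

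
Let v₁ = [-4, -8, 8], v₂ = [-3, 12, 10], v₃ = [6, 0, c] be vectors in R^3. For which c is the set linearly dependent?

c = -44/3

The vectors are dependent exactly when the determinant of the matrix with rows v₁, v₂, v₃ vanishes.
The determinant works out to -72*c - 1056.
This vanishes exactly when c = -44/3.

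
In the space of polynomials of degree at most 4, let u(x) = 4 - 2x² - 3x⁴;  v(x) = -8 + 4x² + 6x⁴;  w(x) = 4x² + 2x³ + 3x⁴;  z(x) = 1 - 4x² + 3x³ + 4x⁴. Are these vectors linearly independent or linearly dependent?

Write each element as a coordinate vector in ℝ⁵ using {1, x, …, x⁴}.
One vector is a scalar multiple of another, so the set is dependent.

linearly dependent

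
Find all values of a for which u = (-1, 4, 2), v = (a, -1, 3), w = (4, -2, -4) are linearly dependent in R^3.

The set is linearly dependent precisely when det[u; v; w] = 0.
The determinant works out to 12*a + 46.
This vanishes exactly when a = -23/6.

a = -23/6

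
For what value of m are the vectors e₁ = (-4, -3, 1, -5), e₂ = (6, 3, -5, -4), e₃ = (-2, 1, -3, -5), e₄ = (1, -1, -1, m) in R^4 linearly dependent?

m = -31/7

Dependence holds iff the 4×4 matrix [e₁ e₂ e₃ e₄] is singular.
The determinant works out to -56*m - 248.
Solving -56*m - 248 = 0 yields m = -31/7.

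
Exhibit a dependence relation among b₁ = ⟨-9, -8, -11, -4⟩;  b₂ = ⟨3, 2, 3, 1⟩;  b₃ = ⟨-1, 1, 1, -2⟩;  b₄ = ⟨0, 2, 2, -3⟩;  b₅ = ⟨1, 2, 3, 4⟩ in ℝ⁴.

Solve the homogeneous system with b₁, b₂, b₃, b₄, b₅ as columns by row-reducing the coefficient matrix.
The free variable yields coefficients (1, 2, -2, 2, 1) (any nonzero multiple also works).

b₁ + 2b₂ - 2b₃ + 2b₄ + b₅ = 0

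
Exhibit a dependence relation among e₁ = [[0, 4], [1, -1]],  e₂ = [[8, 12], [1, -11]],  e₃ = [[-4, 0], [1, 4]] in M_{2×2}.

3e₁ - e₂ - 2e₃ = 0

Pass to coordinate vectors relative to the basis {E₁₁, E₁₂, E₂₁, E₂₂}.
Write the vectors as columns of a matrix and find a nonzero vector in its null space.
The free variable yields coefficients (3, -1, -2) (any nonzero multiple also works).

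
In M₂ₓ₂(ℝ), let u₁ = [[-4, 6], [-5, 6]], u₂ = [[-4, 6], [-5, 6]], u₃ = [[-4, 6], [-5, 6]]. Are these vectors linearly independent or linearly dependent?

Take coordinates with respect to the standard basis {E₁₁, E₁₂, E₂₁, E₂₂}.
Place the vectors as rows of a 3×4 matrix and reduce to echelon form.
The reduction yields 1 nonzero row, so the rank is 1.
Since rank 1 < 3, the set is linearly dependent.

linearly dependent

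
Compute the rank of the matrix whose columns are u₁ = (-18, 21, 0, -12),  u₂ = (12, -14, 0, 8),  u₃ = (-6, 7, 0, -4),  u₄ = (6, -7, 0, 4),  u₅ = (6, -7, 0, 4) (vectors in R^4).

rank 1

Form the matrix with u₁, u₂, u₃, u₄, u₅ as columns and reduce.
Reduction leaves 1 leading entry, giving rank 1.
(With 5 elements in a 4-dimensional space the rank is at most 4.)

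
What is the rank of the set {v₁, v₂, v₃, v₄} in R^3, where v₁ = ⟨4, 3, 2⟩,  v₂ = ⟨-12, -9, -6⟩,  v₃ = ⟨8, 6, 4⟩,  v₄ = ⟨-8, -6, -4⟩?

1

Put the 3×4 matrix [v₁|v₂|v₃|v₄] into echelon form.
There is 1 pivot column, so rank = 1.
(With 4 elements in a 3-dimensional space the rank is at most 3.)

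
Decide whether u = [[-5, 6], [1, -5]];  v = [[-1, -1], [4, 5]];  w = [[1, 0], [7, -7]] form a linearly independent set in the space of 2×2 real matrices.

Write each element as a coordinate vector in ℝ⁴ using {E₁₁, E₁₂, E₂₁, E₂₂}.
Row-reduce the matrix whose columns are u, v, w.
The reduction yields 3 nonzero rows, so the rank is 3.
Since rank = 3 (the number of vectors), the set is linearly independent.

linearly independent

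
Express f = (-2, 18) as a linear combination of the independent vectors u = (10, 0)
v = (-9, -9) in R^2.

f = -2u - 2v

Solve the system with u, v as columns and f as the right-hand side.
Back-substitution yields (α₁, α₂) = (-2, -2).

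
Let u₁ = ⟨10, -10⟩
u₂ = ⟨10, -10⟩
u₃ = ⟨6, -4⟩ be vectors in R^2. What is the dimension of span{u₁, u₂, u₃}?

Put the 2×3 matrix [u₁|u₂|u₃] into echelon form.
The echelon form has 2 nonzero rows, so the rank is 2.
(With 3 elements in a 2-dimensional space the rank is at most 2.)

dim = 2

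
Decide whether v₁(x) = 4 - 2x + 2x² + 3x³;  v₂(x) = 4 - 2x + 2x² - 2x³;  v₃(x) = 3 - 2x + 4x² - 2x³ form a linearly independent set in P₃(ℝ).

linearly independent

Take coordinates with respect to the standard basis {1, x, …, x³}.
Row-reduce the matrix whose columns are v₁, v₂, v₃.
The reduction yields 3 nonzero rows, so the rank is 3.
Since rank = 3 (the number of vectors), the set is linearly independent.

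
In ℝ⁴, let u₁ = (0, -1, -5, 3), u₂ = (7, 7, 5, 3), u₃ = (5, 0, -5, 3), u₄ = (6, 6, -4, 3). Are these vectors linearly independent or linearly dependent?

Form the 4×4 matrix with these as columns; its determinant is -771.
A nonzero determinant means the columns are linearly independent.

linearly independent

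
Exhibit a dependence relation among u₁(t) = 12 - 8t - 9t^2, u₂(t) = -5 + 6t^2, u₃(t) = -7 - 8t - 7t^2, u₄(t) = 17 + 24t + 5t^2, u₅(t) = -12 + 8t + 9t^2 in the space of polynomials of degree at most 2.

u₁ + 3u₂ + 2u₃ + u₄ = 0

Write each element as a vector in ℝ³ using {1, t, t^2}.
Set up α₁u₁ + … + α₅u₅ = 0 and solve the homogeneous system.
One solution (up to scaling) is (1, 3, 2, 1, 0).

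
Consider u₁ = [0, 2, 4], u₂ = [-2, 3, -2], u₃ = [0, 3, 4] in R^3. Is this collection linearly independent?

Row-reduce the matrix whose columns are u₁, u₂, u₃.
The reduction yields 3 nonzero rows, so the rank is 3.
Since rank = 3 (the number of vectors), the set is linearly independent.

linearly independent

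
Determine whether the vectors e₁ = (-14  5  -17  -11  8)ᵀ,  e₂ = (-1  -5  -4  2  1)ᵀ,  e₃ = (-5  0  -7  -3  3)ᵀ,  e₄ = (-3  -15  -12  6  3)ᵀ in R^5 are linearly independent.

Place the vectors as rows of a 4×5 matrix and reduce to echelon form.
The reduction yields 2 nonzero rows, so the rank is 2.
Since rank 2 < 4, the set is linearly dependent.

linearly dependent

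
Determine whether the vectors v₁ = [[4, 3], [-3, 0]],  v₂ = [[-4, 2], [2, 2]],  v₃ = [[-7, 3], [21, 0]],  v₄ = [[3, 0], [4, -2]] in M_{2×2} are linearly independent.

linearly dependent

Write each element as a coordinate vector in ℝ⁴ using {E₁₁, E₁₂, E₂₁, E₂₂}.
Row-reduce the matrix whose columns are v₁, v₂, v₃, v₄.
The reduction yields 3 nonzero rows, so the rank is 3.
Since rank 3 < 4, the set is linearly dependent.
Indeed v₁ - 3v₂ + v₃ - 3v₄ = 0.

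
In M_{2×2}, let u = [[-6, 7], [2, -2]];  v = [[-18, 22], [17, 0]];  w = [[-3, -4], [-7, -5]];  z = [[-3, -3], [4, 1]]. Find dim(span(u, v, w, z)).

3

Pass to coordinate vectors with respect to the basis {E₁₁, E₁₂, E₂₁, E₂₂}.
Apply Gaussian elimination to the matrix whose rows are u, v, w, z.
Reduction leaves 3 leading entries, giving rank 3.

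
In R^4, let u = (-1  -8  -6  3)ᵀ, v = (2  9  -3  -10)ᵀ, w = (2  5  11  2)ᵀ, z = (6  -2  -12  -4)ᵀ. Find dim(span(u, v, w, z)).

4

Put the 4×4 matrix [u|v|w|z] into echelon form.
Exactly 4 pivots survive; hence the rank is 4.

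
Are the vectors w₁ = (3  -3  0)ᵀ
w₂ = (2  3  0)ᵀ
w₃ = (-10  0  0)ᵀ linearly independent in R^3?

linearly dependent

The matrix [w₁|w₂|w₃] has determinant 0.
A zero determinant means the columns are linearly dependent.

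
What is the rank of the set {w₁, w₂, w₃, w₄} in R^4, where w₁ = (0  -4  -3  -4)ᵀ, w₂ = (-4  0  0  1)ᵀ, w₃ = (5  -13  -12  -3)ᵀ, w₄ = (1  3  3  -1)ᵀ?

rank 3

Row-reduce the 4×4 matrix with these as rows.
There are 3 pivot columns, so rank = 3.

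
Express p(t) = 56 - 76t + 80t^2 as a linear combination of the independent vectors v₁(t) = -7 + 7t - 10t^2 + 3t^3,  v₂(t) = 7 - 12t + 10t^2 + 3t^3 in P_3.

Identify each element with its coordinate vector in ℝ⁴ via {1, t, …, t^3}.
Solve the system with v₁, v₂ as columns and p as the right-hand side.
Row-reducing the augmented matrix gives the unique coefficients (a₁, a₂) = (-4, 4).

p = -4v₁ + 4v₂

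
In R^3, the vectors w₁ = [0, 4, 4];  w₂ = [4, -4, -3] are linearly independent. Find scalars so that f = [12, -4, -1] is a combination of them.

Write f = α₁w₁ + α₂w₂ and equate components.
The system has the unique solution (α₁, α₂) = (2, 3).

f = 2w₁ + 3w₂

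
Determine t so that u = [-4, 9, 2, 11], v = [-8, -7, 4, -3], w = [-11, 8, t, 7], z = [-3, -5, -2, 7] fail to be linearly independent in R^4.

Dependence holds iff the 4×4 matrix [u v w z] is singular.
Cofactor expansion gives det = 1050*t - 8050.
This vanishes exactly when t = 23/3.

t = 23/3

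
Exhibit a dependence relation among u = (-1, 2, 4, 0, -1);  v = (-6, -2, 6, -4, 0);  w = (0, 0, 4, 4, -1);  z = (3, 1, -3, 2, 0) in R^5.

Row-reduce the matrix with u, v, w, z as columns; the null space gives the coefficients.
A generator of the null space is (0, 1, 0, 2).

v + 2z = 0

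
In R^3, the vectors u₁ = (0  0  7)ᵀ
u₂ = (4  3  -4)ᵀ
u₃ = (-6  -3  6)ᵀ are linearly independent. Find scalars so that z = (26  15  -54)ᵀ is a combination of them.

z = -4u₁ + 2u₂ - 3u₃

Solve the system with u₁, u₂, u₃ as columns and z as the right-hand side.
Row-reducing the augmented matrix gives the unique coefficients (a₁, a₂, a₃) = (-4, 2, -3).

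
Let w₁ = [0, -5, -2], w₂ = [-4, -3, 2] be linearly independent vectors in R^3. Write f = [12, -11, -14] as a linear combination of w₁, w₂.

f = 4w₁ - 3w₂

Solve the system with w₁, w₂ as columns and f as the right-hand side.
The system has the unique solution (c₁, c₂) = (4, -3).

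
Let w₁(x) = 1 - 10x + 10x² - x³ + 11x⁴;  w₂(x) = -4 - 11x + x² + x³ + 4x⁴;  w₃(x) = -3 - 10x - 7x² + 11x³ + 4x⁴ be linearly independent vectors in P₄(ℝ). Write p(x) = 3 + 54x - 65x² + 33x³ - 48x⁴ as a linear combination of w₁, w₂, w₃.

Work in coordinates with respect to the standard basis {1, x, …, x⁴}.
Write p = a₁w₁ + … + a₃w₃ and equate components.
Back-substitution yields (a₁, a₂, a₃) = (-4, -4, 3).

p = -4w₁ - 4w₂ + 3w₃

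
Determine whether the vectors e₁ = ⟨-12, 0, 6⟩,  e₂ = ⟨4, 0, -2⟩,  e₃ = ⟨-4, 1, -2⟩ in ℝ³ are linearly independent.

One vector is a scalar multiple of another, so the set is dependent.

linearly dependent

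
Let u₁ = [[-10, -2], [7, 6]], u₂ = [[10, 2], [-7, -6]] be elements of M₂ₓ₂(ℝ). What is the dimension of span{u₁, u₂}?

1

Represent each element by its coordinate vector in ℝ⁴.
Put the 4×2 matrix [u₁|u₂] into echelon form.
The echelon form has 1 nonzero row, so the rank is 1.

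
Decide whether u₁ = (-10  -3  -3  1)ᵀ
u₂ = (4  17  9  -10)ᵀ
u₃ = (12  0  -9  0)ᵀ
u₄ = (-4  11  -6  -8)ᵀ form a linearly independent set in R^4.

Place the vectors as rows of a 4×4 matrix and reduce to echelon form.
The reduction yields 3 nonzero rows, so the rank is 3.
Since rank 3 < 4, the set is linearly dependent.

linearly dependent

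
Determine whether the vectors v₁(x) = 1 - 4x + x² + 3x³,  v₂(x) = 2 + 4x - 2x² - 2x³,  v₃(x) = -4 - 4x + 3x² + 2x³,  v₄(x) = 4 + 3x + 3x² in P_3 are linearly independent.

Write each element as a coordinate vector in ℝ⁴ using {1, x, …, x³}.
Place the vectors as rows of a 4×4 matrix and reduce to echelon form.
The reduction yields 4 nonzero rows, so the rank is 4.
Since rank = 4 (the number of vectors), the set is linearly independent.

linearly independent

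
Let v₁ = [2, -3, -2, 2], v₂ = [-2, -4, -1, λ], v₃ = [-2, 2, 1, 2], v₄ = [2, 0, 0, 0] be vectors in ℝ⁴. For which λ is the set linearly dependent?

λ = -14

The vectors are dependent exactly when the determinant of the matrix with rows v₁, v₂, v₃, v₄ vanishes.
The determinant works out to 2*λ + 28.
This vanishes exactly when λ = -14.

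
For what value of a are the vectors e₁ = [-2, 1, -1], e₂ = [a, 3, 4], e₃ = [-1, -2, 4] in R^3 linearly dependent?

a = -47/2

The vectors are dependent exactly when the determinant of the matrix with rows e₁, e₂, e₃ vanishes.
Expanding, det = -2*a - 47.
Solving -2*a - 47 = 0 yields a = -47/2.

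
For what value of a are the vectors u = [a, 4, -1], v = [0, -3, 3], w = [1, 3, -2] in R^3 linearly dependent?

Place the vectors as rows of a 3×3 matrix; dependence ⇔ determinant zero.
Expanding, det = 9 - 3*a.
Setting this to zero gives a = 3.

a = 3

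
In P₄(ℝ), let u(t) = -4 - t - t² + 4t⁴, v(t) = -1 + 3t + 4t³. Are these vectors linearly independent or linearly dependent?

Take coordinates with respect to the standard basis {1, t, …, t⁴}.
Row-reduce the matrix whose columns are u, v.
The reduction yields 2 nonzero rows, so the rank is 2.
Since rank = 2 (the number of vectors), the set is linearly independent.

linearly independent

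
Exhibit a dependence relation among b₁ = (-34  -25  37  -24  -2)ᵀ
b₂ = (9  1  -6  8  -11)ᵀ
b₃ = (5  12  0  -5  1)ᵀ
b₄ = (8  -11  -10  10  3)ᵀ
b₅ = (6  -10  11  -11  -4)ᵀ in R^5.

b₁ + b₂ + 3b₃ + 2b₄ - b₅ = 0

Row-reduce the matrix with b₁, b₂, b₃, b₄, b₅ as columns; the null space gives the coefficients.
The free variable yields coefficients (1, 1, 3, 2, -1) (any nonzero multiple also works).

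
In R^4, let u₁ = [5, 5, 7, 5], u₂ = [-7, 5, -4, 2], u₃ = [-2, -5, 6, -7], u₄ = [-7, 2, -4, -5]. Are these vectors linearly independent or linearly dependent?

linearly independent

The matrix [u₁|u₂|u₃|u₄] has determinant -2682.
A nonzero determinant means the columns are linearly independent.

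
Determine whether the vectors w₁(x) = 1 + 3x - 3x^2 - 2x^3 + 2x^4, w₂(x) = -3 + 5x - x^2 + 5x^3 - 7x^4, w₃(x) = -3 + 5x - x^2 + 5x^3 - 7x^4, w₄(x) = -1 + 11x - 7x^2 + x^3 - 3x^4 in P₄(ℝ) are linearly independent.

linearly dependent

Take coordinates with respect to the standard basis {1, x, …, x^4}.
Two of the vectors are equal, giving an immediate dependence.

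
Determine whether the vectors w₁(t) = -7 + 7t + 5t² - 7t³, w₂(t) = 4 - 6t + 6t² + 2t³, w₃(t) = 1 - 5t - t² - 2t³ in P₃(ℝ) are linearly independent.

Write each element as a coordinate vector in ℝ⁴ using {1, t, …, t³}.
Place the vectors as rows of a 3×4 matrix and reduce to echelon form.
The reduction yields 3 nonzero rows, so the rank is 3.
Since rank = 3 (the number of vectors), the set is linearly independent.

linearly independent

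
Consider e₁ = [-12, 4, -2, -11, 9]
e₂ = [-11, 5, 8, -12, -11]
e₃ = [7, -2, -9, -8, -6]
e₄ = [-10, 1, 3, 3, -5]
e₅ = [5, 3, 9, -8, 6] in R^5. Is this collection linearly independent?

linearly independent

Form the 5×5 matrix with these as columns; its determinant is -30059.
A nonzero determinant means the columns are linearly independent.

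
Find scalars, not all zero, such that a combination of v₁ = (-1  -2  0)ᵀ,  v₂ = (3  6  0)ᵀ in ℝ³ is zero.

Row-reduce the matrix with v₁, v₂ as columns; the null space gives the coefficients.
The free variable yields coefficients (3, 1) (any nonzero multiple also works).

3v₁ + v₂ = 0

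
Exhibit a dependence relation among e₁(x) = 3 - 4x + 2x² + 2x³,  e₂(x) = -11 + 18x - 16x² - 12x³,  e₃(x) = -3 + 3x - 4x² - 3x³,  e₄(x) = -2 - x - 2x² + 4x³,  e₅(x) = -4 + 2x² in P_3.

Take coordinates with respect to {1, x, …, x³}.
Set up α₁e₁ + … + α₅e₅ = 0 and solve the homogeneous system.
One solution (up to scaling) is (3, 1, -2, 0, 1).

3e₁ + e₂ - 2e₃ + e₅ = 0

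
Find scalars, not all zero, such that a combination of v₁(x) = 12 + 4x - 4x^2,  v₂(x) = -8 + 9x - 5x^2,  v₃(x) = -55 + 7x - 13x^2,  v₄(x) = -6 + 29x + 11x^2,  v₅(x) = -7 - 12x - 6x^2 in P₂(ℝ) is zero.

Write each element as a vector in ℝ³ using {1, x, x^2}.
Write the vectors as columns of a matrix and find a nonzero vector in its null space.
A generator of the null space is (5, -7, 2, 1, 0).

5v₁ - 7v₂ + 2v₃ + v₄ = 0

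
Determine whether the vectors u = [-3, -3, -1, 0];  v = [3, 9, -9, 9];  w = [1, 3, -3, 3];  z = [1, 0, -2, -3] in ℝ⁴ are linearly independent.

linearly dependent

One vector is a scalar multiple of another, so the set is dependent.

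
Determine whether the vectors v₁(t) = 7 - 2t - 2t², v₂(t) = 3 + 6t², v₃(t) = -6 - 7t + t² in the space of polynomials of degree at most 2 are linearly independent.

Take coordinates with respect to the standard basis {1, t, t²}.
Row-reduce the matrix whose columns are v₁, v₂, v₃.
The reduction yields 3 nonzero rows, so the rank is 3.
Since rank = 3 (the number of vectors), the set is linearly independent.

linearly independent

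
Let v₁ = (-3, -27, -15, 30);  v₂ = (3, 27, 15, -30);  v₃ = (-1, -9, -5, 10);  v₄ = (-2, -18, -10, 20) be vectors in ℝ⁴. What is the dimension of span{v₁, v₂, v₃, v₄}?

dim = 1

Row-reduce the 4×4 matrix with these as rows.
Reduction leaves 1 leading entry, giving rank 1.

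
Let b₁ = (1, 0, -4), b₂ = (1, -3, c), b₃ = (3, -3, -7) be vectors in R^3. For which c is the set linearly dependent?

c = 1

Place the vectors as rows of a 3×3 matrix; dependence ⇔ determinant zero.
Cofactor expansion gives det = 3*c - 3.
This vanishes exactly when c = 1.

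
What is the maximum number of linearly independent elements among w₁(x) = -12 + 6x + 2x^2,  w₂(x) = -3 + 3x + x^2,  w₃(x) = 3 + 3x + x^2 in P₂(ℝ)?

Use coordinates relative to {1, x, x^2}.
Put the 3×3 matrix [w₁|w₂|w₃] into echelon form.
Exactly 2 pivots survive; hence the rank is 2.

2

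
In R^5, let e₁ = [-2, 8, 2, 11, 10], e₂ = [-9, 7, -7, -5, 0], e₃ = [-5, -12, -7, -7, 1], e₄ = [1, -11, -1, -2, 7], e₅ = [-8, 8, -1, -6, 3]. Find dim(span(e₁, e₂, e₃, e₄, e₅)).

Form the matrix with e₁, e₂, e₃, e₄, e₅ as columns and reduce.
Reduction leaves 5 leading entries, giving rank 5.

5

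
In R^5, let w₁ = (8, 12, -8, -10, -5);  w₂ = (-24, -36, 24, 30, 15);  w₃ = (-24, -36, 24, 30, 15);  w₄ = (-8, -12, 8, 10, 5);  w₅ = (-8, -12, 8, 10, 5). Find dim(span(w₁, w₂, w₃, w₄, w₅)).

dim = 1

Put the 5×5 matrix [w₁|w₂|w₃|w₄|w₅] into echelon form.
Exactly 1 pivot survives; hence the rank is 1.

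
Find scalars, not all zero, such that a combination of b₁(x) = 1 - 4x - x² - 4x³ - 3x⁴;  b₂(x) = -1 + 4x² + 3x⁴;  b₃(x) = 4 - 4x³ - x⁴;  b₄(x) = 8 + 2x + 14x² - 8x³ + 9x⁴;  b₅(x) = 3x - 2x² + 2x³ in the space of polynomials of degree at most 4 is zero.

2b₁ - 2b₂ - 3b₃ + b₄ + 2b₅ = 0

Take coordinates with respect to {1, x, …, x⁴}.
Set up α₁b₁ + … + α₅b₅ = 0 and solve the homogeneous system.
A generator of the null space is (2, -2, -3, 1, 2).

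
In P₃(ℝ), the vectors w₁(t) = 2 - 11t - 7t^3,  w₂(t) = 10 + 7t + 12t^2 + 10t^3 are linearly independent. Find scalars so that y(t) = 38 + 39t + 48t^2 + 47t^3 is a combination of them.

y = -w₁ + 4w₂

Identify each element with its coordinate vector in ℝ⁴ via {1, t, …, t^3}.
Since w₁, w₂ are independent, the coefficients expressing y are uniquely determined by a linear system.
Back-substitution yields (a₁, a₂) = (-1, 4).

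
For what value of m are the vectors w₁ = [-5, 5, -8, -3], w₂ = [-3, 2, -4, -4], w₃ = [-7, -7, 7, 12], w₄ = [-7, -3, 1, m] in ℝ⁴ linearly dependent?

m = 2

The set is linearly dependent precisely when det[w₁; w₂; w₃; w₄] = 0.
Expanding, det = 35*m - 70.
Setting this to zero gives m = 2.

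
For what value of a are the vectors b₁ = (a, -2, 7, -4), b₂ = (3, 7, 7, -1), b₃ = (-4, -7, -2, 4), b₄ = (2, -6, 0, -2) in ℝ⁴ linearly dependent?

Place the vectors as rows of a 4×4 matrix; dependence ⇔ determinant zero.
Cofactor expansion gives det = 1356 - 226*a.
This vanishes exactly when a = 6.

a = 6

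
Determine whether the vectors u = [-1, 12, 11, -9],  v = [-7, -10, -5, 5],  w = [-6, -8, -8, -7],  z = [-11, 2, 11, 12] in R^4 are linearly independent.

linearly independent

Row-reduce the matrix whose columns are u, v, w, z.
The reduction yields 4 nonzero rows, so the rank is 4.
Since rank = 4 (the number of vectors), the set is linearly independent.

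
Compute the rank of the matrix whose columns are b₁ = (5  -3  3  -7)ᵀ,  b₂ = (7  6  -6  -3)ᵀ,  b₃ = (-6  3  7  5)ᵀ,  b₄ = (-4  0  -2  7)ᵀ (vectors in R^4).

4

Row-reduce the 4×4 matrix with these as rows.
Exactly 4 pivots survive; hence the rank is 4.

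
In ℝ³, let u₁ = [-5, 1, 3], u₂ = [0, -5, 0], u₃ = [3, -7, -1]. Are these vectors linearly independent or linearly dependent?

The matrix [u₁|u₂|u₃] has determinant 20.
A nonzero determinant means the columns are linearly independent.

linearly independent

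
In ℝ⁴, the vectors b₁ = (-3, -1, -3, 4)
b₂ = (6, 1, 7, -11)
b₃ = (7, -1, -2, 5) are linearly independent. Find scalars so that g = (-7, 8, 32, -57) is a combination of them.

Since b₁, b₂, b₃ are independent, the coefficients expressing g are uniquely determined by a linear system.
Row-reducing the augmented matrix gives the unique coefficients (α₁, α₂, α₃) = (-1, 3, -4).

g = -b₁ + 3b₂ - 4b₃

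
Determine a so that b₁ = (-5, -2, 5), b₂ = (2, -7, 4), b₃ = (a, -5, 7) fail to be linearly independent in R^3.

a = -41/9

The vectors are dependent exactly when the determinant of the matrix with rows b₁, b₂, b₃ vanishes.
The determinant works out to 27*a + 123.
Setting this to zero gives a = -41/9.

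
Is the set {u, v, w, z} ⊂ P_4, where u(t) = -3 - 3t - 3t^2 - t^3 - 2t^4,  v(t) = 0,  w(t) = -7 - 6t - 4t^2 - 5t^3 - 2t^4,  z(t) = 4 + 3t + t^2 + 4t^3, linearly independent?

linearly dependent

Write each element as a coordinate vector in ℝ⁵ using {1, t, …, t^4}.
One of the vectors is the zero vector, so the set is linearly dependent.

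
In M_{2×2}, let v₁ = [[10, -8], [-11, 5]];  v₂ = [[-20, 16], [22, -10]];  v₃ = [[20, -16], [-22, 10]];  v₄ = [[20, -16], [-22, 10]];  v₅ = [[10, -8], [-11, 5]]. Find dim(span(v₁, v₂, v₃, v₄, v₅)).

1

Use coordinates relative to {E₁₁, E₁₂, E₂₁, E₂₂}.
Row-reduce the 5×4 matrix with these as rows.
The echelon form has 1 nonzero row, so the rank is 1.
(With 5 elements in a 4-dimensional space the rank is at most 4.)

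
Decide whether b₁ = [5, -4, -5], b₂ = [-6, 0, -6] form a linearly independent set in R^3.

linearly independent

Row-reduce the matrix whose columns are b₁, b₂.
The reduction yields 2 nonzero rows, so the rank is 2.
Since rank = 2 (the number of vectors), the set is linearly independent.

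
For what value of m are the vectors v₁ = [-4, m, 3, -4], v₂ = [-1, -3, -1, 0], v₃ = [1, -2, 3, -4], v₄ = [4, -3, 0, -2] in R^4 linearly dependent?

Place the vectors as rows of a 4×4 matrix; dependence ⇔ determinant zero.
Expanding, det = -20*m - 90.
Setting this to zero gives m = -9/2.

m = -9/2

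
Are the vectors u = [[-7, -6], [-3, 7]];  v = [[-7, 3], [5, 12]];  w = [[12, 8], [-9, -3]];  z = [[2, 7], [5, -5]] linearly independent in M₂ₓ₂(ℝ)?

Write each element as a coordinate vector in ℝ⁴ using {E₁₁, E₁₂, E₂₁, E₂₂}.
Place the vectors as rows of a 4×4 matrix and reduce to echelon form.
The reduction yields 4 nonzero rows, so the rank is 4.
Since rank = 4 (the number of vectors), the set is linearly independent.

linearly independent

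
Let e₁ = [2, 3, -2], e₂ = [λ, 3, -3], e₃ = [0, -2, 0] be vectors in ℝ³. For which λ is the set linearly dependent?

λ = 3

Dependence holds iff the 3×3 matrix [e₁ e₂ e₃] is singular.
The determinant works out to 4*λ - 12.
This vanishes exactly when λ = 3.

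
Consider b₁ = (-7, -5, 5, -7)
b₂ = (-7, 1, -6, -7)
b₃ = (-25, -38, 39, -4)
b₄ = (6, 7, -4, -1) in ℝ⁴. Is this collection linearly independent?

linearly dependent

Row-reduce the matrix whose columns are b₁, b₂, b₃, b₄.
The reduction yields 3 nonzero rows, so the rank is 3.
Since rank 3 < 4, the set is linearly dependent.
Indeed 3b₁ - 2b₂ - b₃ - 3b₄ = 0.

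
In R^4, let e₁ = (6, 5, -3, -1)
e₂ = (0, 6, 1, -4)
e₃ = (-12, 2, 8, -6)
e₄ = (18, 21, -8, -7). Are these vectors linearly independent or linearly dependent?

linearly dependent

Place the vectors as rows of a 4×4 matrix and reduce to echelon form.
The reduction yields 2 nonzero rows, so the rank is 2.
Since rank 2 < 4, the set is linearly dependent.
Indeed 2e₁ - 2e₂ + e₃ = 0.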